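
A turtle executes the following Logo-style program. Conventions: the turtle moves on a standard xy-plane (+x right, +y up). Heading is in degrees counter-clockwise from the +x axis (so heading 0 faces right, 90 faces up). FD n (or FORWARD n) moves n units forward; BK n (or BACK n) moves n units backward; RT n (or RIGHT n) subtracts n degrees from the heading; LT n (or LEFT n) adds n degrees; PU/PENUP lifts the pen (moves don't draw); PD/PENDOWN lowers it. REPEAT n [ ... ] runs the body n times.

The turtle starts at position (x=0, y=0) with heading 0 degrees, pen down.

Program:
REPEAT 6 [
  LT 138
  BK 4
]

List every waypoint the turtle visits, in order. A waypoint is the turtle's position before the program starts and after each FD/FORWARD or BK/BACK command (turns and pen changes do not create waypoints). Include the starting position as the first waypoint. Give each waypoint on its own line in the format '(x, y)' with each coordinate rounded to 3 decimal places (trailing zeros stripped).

Answer: (0, 0)
(2.973, -2.677)
(2.554, 1.302)
(0.203, -1.935)
(4.116, -1.103)
(0.652, 0.897)
(1.888, -2.907)

Derivation:
Executing turtle program step by step:
Start: pos=(0,0), heading=0, pen down
REPEAT 6 [
  -- iteration 1/6 --
  LT 138: heading 0 -> 138
  BK 4: (0,0) -> (2.973,-2.677) [heading=138, draw]
  -- iteration 2/6 --
  LT 138: heading 138 -> 276
  BK 4: (2.973,-2.677) -> (2.554,1.302) [heading=276, draw]
  -- iteration 3/6 --
  LT 138: heading 276 -> 54
  BK 4: (2.554,1.302) -> (0.203,-1.935) [heading=54, draw]
  -- iteration 4/6 --
  LT 138: heading 54 -> 192
  BK 4: (0.203,-1.935) -> (4.116,-1.103) [heading=192, draw]
  -- iteration 5/6 --
  LT 138: heading 192 -> 330
  BK 4: (4.116,-1.103) -> (0.652,0.897) [heading=330, draw]
  -- iteration 6/6 --
  LT 138: heading 330 -> 108
  BK 4: (0.652,0.897) -> (1.888,-2.907) [heading=108, draw]
]
Final: pos=(1.888,-2.907), heading=108, 6 segment(s) drawn
Waypoints (7 total):
(0, 0)
(2.973, -2.677)
(2.554, 1.302)
(0.203, -1.935)
(4.116, -1.103)
(0.652, 0.897)
(1.888, -2.907)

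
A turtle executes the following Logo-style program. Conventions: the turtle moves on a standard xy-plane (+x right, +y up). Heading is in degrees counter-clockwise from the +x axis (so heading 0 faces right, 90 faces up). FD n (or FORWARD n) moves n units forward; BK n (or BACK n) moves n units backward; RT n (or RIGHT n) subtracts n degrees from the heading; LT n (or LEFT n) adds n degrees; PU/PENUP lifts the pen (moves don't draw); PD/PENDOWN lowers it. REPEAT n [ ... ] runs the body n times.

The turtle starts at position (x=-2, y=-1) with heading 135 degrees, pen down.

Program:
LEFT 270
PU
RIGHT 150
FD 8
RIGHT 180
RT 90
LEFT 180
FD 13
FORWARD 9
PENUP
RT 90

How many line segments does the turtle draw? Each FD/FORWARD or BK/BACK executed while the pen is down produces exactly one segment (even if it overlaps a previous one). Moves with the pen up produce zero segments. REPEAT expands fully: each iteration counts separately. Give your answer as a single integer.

Answer: 0

Derivation:
Executing turtle program step by step:
Start: pos=(-2,-1), heading=135, pen down
LT 270: heading 135 -> 45
PU: pen up
RT 150: heading 45 -> 255
FD 8: (-2,-1) -> (-4.071,-8.727) [heading=255, move]
RT 180: heading 255 -> 75
RT 90: heading 75 -> 345
LT 180: heading 345 -> 165
FD 13: (-4.071,-8.727) -> (-16.628,-5.363) [heading=165, move]
FD 9: (-16.628,-5.363) -> (-25.321,-3.033) [heading=165, move]
PU: pen up
RT 90: heading 165 -> 75
Final: pos=(-25.321,-3.033), heading=75, 0 segment(s) drawn
Segments drawn: 0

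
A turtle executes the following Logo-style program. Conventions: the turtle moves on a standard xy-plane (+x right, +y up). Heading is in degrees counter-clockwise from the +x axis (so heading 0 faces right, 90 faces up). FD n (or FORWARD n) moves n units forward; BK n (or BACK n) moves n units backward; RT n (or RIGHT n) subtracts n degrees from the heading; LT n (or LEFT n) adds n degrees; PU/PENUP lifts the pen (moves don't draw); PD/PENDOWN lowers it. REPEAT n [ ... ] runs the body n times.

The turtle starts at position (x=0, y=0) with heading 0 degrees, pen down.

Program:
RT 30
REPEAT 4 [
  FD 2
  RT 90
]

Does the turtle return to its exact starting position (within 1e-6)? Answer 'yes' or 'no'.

Answer: yes

Derivation:
Executing turtle program step by step:
Start: pos=(0,0), heading=0, pen down
RT 30: heading 0 -> 330
REPEAT 4 [
  -- iteration 1/4 --
  FD 2: (0,0) -> (1.732,-1) [heading=330, draw]
  RT 90: heading 330 -> 240
  -- iteration 2/4 --
  FD 2: (1.732,-1) -> (0.732,-2.732) [heading=240, draw]
  RT 90: heading 240 -> 150
  -- iteration 3/4 --
  FD 2: (0.732,-2.732) -> (-1,-1.732) [heading=150, draw]
  RT 90: heading 150 -> 60
  -- iteration 4/4 --
  FD 2: (-1,-1.732) -> (0,0) [heading=60, draw]
  RT 90: heading 60 -> 330
]
Final: pos=(0,0), heading=330, 4 segment(s) drawn

Start position: (0, 0)
Final position: (0, 0)
Distance = 0; < 1e-6 -> CLOSED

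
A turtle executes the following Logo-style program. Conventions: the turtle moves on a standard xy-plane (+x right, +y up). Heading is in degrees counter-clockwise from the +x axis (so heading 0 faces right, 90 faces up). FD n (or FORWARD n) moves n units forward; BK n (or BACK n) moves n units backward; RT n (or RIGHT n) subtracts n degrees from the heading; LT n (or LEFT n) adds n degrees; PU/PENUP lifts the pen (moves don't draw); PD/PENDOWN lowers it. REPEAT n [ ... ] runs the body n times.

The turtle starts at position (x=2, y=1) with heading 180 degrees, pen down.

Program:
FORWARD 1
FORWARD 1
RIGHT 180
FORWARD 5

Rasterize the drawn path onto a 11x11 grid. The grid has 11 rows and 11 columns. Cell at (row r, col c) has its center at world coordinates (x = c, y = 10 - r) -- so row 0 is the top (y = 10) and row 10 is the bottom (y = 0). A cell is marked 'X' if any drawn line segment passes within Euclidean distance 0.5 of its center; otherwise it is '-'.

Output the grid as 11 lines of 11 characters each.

Segment 0: (2,1) -> (1,1)
Segment 1: (1,1) -> (0,1)
Segment 2: (0,1) -> (5,1)

Answer: -----------
-----------
-----------
-----------
-----------
-----------
-----------
-----------
-----------
XXXXXX-----
-----------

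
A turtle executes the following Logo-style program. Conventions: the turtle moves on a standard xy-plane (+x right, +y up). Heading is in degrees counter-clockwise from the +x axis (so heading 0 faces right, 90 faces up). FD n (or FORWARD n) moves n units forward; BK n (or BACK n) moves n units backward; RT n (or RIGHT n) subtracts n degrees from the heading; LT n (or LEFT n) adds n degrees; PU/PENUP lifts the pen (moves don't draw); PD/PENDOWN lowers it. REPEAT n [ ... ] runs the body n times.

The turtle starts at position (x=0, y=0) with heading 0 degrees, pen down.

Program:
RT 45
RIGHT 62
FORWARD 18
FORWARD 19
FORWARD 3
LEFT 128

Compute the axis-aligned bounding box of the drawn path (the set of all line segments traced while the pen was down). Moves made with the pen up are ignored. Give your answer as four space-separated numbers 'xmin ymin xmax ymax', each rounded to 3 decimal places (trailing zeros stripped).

Executing turtle program step by step:
Start: pos=(0,0), heading=0, pen down
RT 45: heading 0 -> 315
RT 62: heading 315 -> 253
FD 18: (0,0) -> (-5.263,-17.213) [heading=253, draw]
FD 19: (-5.263,-17.213) -> (-10.818,-35.383) [heading=253, draw]
FD 3: (-10.818,-35.383) -> (-11.695,-38.252) [heading=253, draw]
LT 128: heading 253 -> 21
Final: pos=(-11.695,-38.252), heading=21, 3 segment(s) drawn

Segment endpoints: x in {-11.695, -10.818, -5.263, 0}, y in {-38.252, -35.383, -17.213, 0}
xmin=-11.695, ymin=-38.252, xmax=0, ymax=0

Answer: -11.695 -38.252 0 0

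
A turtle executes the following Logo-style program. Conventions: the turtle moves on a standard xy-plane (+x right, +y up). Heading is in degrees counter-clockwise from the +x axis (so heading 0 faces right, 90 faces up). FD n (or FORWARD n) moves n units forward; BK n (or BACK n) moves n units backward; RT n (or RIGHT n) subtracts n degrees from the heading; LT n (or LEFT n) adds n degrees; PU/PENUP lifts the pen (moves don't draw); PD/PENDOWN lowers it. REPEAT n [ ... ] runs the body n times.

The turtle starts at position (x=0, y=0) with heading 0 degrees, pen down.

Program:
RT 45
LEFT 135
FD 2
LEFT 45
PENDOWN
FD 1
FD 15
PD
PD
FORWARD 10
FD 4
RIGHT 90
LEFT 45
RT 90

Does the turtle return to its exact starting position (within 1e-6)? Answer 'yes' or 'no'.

Executing turtle program step by step:
Start: pos=(0,0), heading=0, pen down
RT 45: heading 0 -> 315
LT 135: heading 315 -> 90
FD 2: (0,0) -> (0,2) [heading=90, draw]
LT 45: heading 90 -> 135
PD: pen down
FD 1: (0,2) -> (-0.707,2.707) [heading=135, draw]
FD 15: (-0.707,2.707) -> (-11.314,13.314) [heading=135, draw]
PD: pen down
PD: pen down
FD 10: (-11.314,13.314) -> (-18.385,20.385) [heading=135, draw]
FD 4: (-18.385,20.385) -> (-21.213,23.213) [heading=135, draw]
RT 90: heading 135 -> 45
LT 45: heading 45 -> 90
RT 90: heading 90 -> 0
Final: pos=(-21.213,23.213), heading=0, 5 segment(s) drawn

Start position: (0, 0)
Final position: (-21.213, 23.213)
Distance = 31.446; >= 1e-6 -> NOT closed

Answer: no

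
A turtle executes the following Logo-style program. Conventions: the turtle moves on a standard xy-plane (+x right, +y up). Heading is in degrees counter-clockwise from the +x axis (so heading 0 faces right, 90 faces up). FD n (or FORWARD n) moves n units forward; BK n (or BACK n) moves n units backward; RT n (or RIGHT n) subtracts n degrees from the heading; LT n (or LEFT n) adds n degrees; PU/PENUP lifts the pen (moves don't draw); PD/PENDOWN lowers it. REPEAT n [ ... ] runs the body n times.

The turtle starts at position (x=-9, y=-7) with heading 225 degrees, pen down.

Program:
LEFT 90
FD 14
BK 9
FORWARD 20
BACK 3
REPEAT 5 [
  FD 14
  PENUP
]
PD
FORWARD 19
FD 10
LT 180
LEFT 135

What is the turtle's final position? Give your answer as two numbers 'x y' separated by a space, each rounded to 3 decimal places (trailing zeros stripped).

Answer: 76.56 -92.56

Derivation:
Executing turtle program step by step:
Start: pos=(-9,-7), heading=225, pen down
LT 90: heading 225 -> 315
FD 14: (-9,-7) -> (0.899,-16.899) [heading=315, draw]
BK 9: (0.899,-16.899) -> (-5.464,-10.536) [heading=315, draw]
FD 20: (-5.464,-10.536) -> (8.678,-24.678) [heading=315, draw]
BK 3: (8.678,-24.678) -> (6.556,-22.556) [heading=315, draw]
REPEAT 5 [
  -- iteration 1/5 --
  FD 14: (6.556,-22.556) -> (16.456,-32.456) [heading=315, draw]
  PU: pen up
  -- iteration 2/5 --
  FD 14: (16.456,-32.456) -> (26.355,-42.355) [heading=315, move]
  PU: pen up
  -- iteration 3/5 --
  FD 14: (26.355,-42.355) -> (36.255,-52.255) [heading=315, move]
  PU: pen up
  -- iteration 4/5 --
  FD 14: (36.255,-52.255) -> (46.154,-62.154) [heading=315, move]
  PU: pen up
  -- iteration 5/5 --
  FD 14: (46.154,-62.154) -> (56.054,-72.054) [heading=315, move]
  PU: pen up
]
PD: pen down
FD 19: (56.054,-72.054) -> (69.489,-85.489) [heading=315, draw]
FD 10: (69.489,-85.489) -> (76.56,-92.56) [heading=315, draw]
LT 180: heading 315 -> 135
LT 135: heading 135 -> 270
Final: pos=(76.56,-92.56), heading=270, 7 segment(s) drawn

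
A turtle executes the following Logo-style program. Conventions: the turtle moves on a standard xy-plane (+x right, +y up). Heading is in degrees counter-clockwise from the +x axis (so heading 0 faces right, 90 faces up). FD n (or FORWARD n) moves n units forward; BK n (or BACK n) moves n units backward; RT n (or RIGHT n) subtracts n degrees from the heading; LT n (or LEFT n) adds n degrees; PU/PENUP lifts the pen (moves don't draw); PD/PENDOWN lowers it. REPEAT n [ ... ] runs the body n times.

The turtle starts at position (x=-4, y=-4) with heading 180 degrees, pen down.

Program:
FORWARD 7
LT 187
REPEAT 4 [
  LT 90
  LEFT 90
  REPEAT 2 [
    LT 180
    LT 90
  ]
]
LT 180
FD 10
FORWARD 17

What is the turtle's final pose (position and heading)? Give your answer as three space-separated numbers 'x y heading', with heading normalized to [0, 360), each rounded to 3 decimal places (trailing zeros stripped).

Executing turtle program step by step:
Start: pos=(-4,-4), heading=180, pen down
FD 7: (-4,-4) -> (-11,-4) [heading=180, draw]
LT 187: heading 180 -> 7
REPEAT 4 [
  -- iteration 1/4 --
  LT 90: heading 7 -> 97
  LT 90: heading 97 -> 187
  REPEAT 2 [
    -- iteration 1/2 --
    LT 180: heading 187 -> 7
    LT 90: heading 7 -> 97
    -- iteration 2/2 --
    LT 180: heading 97 -> 277
    LT 90: heading 277 -> 7
  ]
  -- iteration 2/4 --
  LT 90: heading 7 -> 97
  LT 90: heading 97 -> 187
  REPEAT 2 [
    -- iteration 1/2 --
    LT 180: heading 187 -> 7
    LT 90: heading 7 -> 97
    -- iteration 2/2 --
    LT 180: heading 97 -> 277
    LT 90: heading 277 -> 7
  ]
  -- iteration 3/4 --
  LT 90: heading 7 -> 97
  LT 90: heading 97 -> 187
  REPEAT 2 [
    -- iteration 1/2 --
    LT 180: heading 187 -> 7
    LT 90: heading 7 -> 97
    -- iteration 2/2 --
    LT 180: heading 97 -> 277
    LT 90: heading 277 -> 7
  ]
  -- iteration 4/4 --
  LT 90: heading 7 -> 97
  LT 90: heading 97 -> 187
  REPEAT 2 [
    -- iteration 1/2 --
    LT 180: heading 187 -> 7
    LT 90: heading 7 -> 97
    -- iteration 2/2 --
    LT 180: heading 97 -> 277
    LT 90: heading 277 -> 7
  ]
]
LT 180: heading 7 -> 187
FD 10: (-11,-4) -> (-20.925,-5.219) [heading=187, draw]
FD 17: (-20.925,-5.219) -> (-37.799,-7.29) [heading=187, draw]
Final: pos=(-37.799,-7.29), heading=187, 3 segment(s) drawn

Answer: -37.799 -7.29 187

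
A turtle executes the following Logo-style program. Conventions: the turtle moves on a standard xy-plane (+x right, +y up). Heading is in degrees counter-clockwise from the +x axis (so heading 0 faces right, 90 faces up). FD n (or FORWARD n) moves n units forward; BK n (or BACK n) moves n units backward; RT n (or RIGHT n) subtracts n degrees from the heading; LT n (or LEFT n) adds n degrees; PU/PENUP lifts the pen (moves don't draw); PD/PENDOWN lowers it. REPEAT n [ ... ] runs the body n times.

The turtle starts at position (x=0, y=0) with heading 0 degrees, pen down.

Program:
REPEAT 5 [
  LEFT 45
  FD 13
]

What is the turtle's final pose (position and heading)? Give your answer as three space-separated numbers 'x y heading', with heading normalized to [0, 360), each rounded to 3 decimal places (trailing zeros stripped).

Answer: -22.192 22.192 225

Derivation:
Executing turtle program step by step:
Start: pos=(0,0), heading=0, pen down
REPEAT 5 [
  -- iteration 1/5 --
  LT 45: heading 0 -> 45
  FD 13: (0,0) -> (9.192,9.192) [heading=45, draw]
  -- iteration 2/5 --
  LT 45: heading 45 -> 90
  FD 13: (9.192,9.192) -> (9.192,22.192) [heading=90, draw]
  -- iteration 3/5 --
  LT 45: heading 90 -> 135
  FD 13: (9.192,22.192) -> (0,31.385) [heading=135, draw]
  -- iteration 4/5 --
  LT 45: heading 135 -> 180
  FD 13: (0,31.385) -> (-13,31.385) [heading=180, draw]
  -- iteration 5/5 --
  LT 45: heading 180 -> 225
  FD 13: (-13,31.385) -> (-22.192,22.192) [heading=225, draw]
]
Final: pos=(-22.192,22.192), heading=225, 5 segment(s) drawn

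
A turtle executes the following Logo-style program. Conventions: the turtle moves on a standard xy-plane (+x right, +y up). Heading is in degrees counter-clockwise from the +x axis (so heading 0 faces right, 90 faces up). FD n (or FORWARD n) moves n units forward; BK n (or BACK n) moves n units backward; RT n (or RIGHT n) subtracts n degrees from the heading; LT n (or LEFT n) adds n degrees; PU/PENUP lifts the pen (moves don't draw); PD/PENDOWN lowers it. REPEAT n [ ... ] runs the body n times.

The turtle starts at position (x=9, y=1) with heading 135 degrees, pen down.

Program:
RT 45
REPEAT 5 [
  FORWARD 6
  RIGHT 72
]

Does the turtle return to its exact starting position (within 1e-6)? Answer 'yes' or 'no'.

Executing turtle program step by step:
Start: pos=(9,1), heading=135, pen down
RT 45: heading 135 -> 90
REPEAT 5 [
  -- iteration 1/5 --
  FD 6: (9,1) -> (9,7) [heading=90, draw]
  RT 72: heading 90 -> 18
  -- iteration 2/5 --
  FD 6: (9,7) -> (14.706,8.854) [heading=18, draw]
  RT 72: heading 18 -> 306
  -- iteration 3/5 --
  FD 6: (14.706,8.854) -> (18.233,4) [heading=306, draw]
  RT 72: heading 306 -> 234
  -- iteration 4/5 --
  FD 6: (18.233,4) -> (14.706,-0.854) [heading=234, draw]
  RT 72: heading 234 -> 162
  -- iteration 5/5 --
  FD 6: (14.706,-0.854) -> (9,1) [heading=162, draw]
  RT 72: heading 162 -> 90
]
Final: pos=(9,1), heading=90, 5 segment(s) drawn

Start position: (9, 1)
Final position: (9, 1)
Distance = 0; < 1e-6 -> CLOSED

Answer: yes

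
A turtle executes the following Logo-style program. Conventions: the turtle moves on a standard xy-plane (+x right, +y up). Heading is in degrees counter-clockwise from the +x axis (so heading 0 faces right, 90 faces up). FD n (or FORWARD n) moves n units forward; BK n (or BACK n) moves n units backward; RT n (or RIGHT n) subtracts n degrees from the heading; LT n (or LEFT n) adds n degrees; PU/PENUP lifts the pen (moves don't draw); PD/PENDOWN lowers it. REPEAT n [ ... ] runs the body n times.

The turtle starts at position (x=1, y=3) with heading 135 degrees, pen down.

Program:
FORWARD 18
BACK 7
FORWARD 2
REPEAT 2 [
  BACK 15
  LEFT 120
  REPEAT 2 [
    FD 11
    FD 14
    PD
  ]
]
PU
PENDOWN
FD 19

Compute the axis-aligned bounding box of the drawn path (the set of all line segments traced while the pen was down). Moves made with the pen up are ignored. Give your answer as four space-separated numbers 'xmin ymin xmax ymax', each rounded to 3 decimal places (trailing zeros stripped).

Executing turtle program step by step:
Start: pos=(1,3), heading=135, pen down
FD 18: (1,3) -> (-11.728,15.728) [heading=135, draw]
BK 7: (-11.728,15.728) -> (-6.778,10.778) [heading=135, draw]
FD 2: (-6.778,10.778) -> (-8.192,12.192) [heading=135, draw]
REPEAT 2 [
  -- iteration 1/2 --
  BK 15: (-8.192,12.192) -> (2.414,1.586) [heading=135, draw]
  LT 120: heading 135 -> 255
  REPEAT 2 [
    -- iteration 1/2 --
    FD 11: (2.414,1.586) -> (-0.433,-9.039) [heading=255, draw]
    FD 14: (-0.433,-9.039) -> (-4.056,-22.562) [heading=255, draw]
    PD: pen down
    -- iteration 2/2 --
    FD 11: (-4.056,-22.562) -> (-6.903,-33.188) [heading=255, draw]
    FD 14: (-6.903,-33.188) -> (-10.527,-46.711) [heading=255, draw]
    PD: pen down
  ]
  -- iteration 2/2 --
  BK 15: (-10.527,-46.711) -> (-6.644,-32.222) [heading=255, draw]
  LT 120: heading 255 -> 15
  REPEAT 2 [
    -- iteration 1/2 --
    FD 11: (-6.644,-32.222) -> (3.981,-29.375) [heading=15, draw]
    FD 14: (3.981,-29.375) -> (17.504,-25.751) [heading=15, draw]
    PD: pen down
    -- iteration 2/2 --
    FD 11: (17.504,-25.751) -> (28.129,-22.904) [heading=15, draw]
    FD 14: (28.129,-22.904) -> (41.652,-19.281) [heading=15, draw]
    PD: pen down
  ]
]
PU: pen up
PD: pen down
FD 19: (41.652,-19.281) -> (60.004,-14.363) [heading=15, draw]
Final: pos=(60.004,-14.363), heading=15, 14 segment(s) drawn

Segment endpoints: x in {-11.728, -10.527, -8.192, -6.903, -6.778, -6.644, -4.056, -0.433, 1, 2.414, 3.981, 17.504, 28.129, 41.652, 60.004}, y in {-46.711, -33.188, -32.222, -29.375, -25.751, -22.904, -22.562, -19.281, -14.363, -9.039, 1.586, 3, 10.778, 12.192, 15.728}
xmin=-11.728, ymin=-46.711, xmax=60.004, ymax=15.728

Answer: -11.728 -46.711 60.004 15.728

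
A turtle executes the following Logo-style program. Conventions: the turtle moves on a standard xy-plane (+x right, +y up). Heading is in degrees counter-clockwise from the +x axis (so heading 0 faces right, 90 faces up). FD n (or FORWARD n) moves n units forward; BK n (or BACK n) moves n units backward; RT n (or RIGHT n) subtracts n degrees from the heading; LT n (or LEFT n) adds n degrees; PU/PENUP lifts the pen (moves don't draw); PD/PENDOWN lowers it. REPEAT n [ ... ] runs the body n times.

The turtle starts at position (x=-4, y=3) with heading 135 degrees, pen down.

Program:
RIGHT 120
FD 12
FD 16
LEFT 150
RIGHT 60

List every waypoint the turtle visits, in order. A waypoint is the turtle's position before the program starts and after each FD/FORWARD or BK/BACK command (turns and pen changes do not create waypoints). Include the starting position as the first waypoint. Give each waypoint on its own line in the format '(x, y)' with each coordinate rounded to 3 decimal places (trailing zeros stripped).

Answer: (-4, 3)
(7.591, 6.106)
(23.046, 10.247)

Derivation:
Executing turtle program step by step:
Start: pos=(-4,3), heading=135, pen down
RT 120: heading 135 -> 15
FD 12: (-4,3) -> (7.591,6.106) [heading=15, draw]
FD 16: (7.591,6.106) -> (23.046,10.247) [heading=15, draw]
LT 150: heading 15 -> 165
RT 60: heading 165 -> 105
Final: pos=(23.046,10.247), heading=105, 2 segment(s) drawn
Waypoints (3 total):
(-4, 3)
(7.591, 6.106)
(23.046, 10.247)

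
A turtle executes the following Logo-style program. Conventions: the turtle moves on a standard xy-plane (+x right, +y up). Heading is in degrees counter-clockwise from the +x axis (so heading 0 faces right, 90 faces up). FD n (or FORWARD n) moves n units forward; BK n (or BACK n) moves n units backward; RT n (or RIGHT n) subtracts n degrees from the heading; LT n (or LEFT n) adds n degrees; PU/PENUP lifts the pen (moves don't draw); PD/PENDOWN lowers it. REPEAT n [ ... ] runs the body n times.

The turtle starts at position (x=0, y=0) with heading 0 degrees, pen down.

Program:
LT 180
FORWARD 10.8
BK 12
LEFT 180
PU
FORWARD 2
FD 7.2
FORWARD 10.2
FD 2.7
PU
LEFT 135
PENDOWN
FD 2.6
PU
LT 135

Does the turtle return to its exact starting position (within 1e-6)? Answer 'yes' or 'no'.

Executing turtle program step by step:
Start: pos=(0,0), heading=0, pen down
LT 180: heading 0 -> 180
FD 10.8: (0,0) -> (-10.8,0) [heading=180, draw]
BK 12: (-10.8,0) -> (1.2,0) [heading=180, draw]
LT 180: heading 180 -> 0
PU: pen up
FD 2: (1.2,0) -> (3.2,0) [heading=0, move]
FD 7.2: (3.2,0) -> (10.4,0) [heading=0, move]
FD 10.2: (10.4,0) -> (20.6,0) [heading=0, move]
FD 2.7: (20.6,0) -> (23.3,0) [heading=0, move]
PU: pen up
LT 135: heading 0 -> 135
PD: pen down
FD 2.6: (23.3,0) -> (21.462,1.838) [heading=135, draw]
PU: pen up
LT 135: heading 135 -> 270
Final: pos=(21.462,1.838), heading=270, 3 segment(s) drawn

Start position: (0, 0)
Final position: (21.462, 1.838)
Distance = 21.54; >= 1e-6 -> NOT closed

Answer: no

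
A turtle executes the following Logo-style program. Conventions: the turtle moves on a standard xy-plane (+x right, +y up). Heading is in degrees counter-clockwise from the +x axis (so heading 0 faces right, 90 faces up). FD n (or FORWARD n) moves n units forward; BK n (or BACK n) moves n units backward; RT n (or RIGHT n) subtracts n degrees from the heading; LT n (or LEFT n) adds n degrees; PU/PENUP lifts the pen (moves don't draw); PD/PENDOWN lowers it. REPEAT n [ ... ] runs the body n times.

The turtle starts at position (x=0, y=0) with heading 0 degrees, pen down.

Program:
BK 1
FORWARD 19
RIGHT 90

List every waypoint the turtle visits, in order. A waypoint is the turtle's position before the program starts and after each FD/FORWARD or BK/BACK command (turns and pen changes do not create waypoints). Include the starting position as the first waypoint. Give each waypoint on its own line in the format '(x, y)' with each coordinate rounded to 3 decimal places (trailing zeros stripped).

Answer: (0, 0)
(-1, 0)
(18, 0)

Derivation:
Executing turtle program step by step:
Start: pos=(0,0), heading=0, pen down
BK 1: (0,0) -> (-1,0) [heading=0, draw]
FD 19: (-1,0) -> (18,0) [heading=0, draw]
RT 90: heading 0 -> 270
Final: pos=(18,0), heading=270, 2 segment(s) drawn
Waypoints (3 total):
(0, 0)
(-1, 0)
(18, 0)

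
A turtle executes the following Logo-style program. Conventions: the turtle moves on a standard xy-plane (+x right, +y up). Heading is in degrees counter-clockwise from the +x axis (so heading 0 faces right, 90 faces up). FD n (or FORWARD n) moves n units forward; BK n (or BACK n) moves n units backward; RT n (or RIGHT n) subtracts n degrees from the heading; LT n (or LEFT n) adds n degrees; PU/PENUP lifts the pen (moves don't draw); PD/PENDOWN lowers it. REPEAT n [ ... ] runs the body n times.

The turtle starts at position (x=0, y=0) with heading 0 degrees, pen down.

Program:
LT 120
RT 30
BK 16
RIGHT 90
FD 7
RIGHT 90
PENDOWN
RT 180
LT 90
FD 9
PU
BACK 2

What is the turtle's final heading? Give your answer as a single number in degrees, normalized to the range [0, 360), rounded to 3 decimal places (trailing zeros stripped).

Answer: 180

Derivation:
Executing turtle program step by step:
Start: pos=(0,0), heading=0, pen down
LT 120: heading 0 -> 120
RT 30: heading 120 -> 90
BK 16: (0,0) -> (0,-16) [heading=90, draw]
RT 90: heading 90 -> 0
FD 7: (0,-16) -> (7,-16) [heading=0, draw]
RT 90: heading 0 -> 270
PD: pen down
RT 180: heading 270 -> 90
LT 90: heading 90 -> 180
FD 9: (7,-16) -> (-2,-16) [heading=180, draw]
PU: pen up
BK 2: (-2,-16) -> (0,-16) [heading=180, move]
Final: pos=(0,-16), heading=180, 3 segment(s) drawn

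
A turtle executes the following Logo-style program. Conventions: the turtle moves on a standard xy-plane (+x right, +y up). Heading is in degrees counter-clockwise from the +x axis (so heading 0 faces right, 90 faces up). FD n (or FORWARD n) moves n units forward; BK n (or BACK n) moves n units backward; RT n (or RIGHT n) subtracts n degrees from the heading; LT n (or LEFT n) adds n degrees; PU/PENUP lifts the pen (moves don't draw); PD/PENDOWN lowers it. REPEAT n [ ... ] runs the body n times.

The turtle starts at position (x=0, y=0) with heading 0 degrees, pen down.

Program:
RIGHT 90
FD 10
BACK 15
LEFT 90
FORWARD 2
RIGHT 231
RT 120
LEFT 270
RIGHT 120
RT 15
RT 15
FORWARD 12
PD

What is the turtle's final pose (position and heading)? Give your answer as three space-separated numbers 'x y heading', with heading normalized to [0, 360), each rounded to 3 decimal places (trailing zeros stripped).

Answer: -5.552 14.326 129

Derivation:
Executing turtle program step by step:
Start: pos=(0,0), heading=0, pen down
RT 90: heading 0 -> 270
FD 10: (0,0) -> (0,-10) [heading=270, draw]
BK 15: (0,-10) -> (0,5) [heading=270, draw]
LT 90: heading 270 -> 0
FD 2: (0,5) -> (2,5) [heading=0, draw]
RT 231: heading 0 -> 129
RT 120: heading 129 -> 9
LT 270: heading 9 -> 279
RT 120: heading 279 -> 159
RT 15: heading 159 -> 144
RT 15: heading 144 -> 129
FD 12: (2,5) -> (-5.552,14.326) [heading=129, draw]
PD: pen down
Final: pos=(-5.552,14.326), heading=129, 4 segment(s) drawn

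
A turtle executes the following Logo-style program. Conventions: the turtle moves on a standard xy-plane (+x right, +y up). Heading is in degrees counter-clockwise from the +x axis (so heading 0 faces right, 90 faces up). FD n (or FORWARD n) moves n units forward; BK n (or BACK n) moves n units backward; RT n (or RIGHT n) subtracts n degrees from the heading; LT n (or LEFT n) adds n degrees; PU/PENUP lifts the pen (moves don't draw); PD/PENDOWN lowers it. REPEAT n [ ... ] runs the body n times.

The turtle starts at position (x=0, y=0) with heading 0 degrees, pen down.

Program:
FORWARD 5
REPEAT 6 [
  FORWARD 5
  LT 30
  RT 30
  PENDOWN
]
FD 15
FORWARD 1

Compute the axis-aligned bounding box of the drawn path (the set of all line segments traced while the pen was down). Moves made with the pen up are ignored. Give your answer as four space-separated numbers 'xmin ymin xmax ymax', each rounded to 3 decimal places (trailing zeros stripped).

Answer: 0 0 51 0

Derivation:
Executing turtle program step by step:
Start: pos=(0,0), heading=0, pen down
FD 5: (0,0) -> (5,0) [heading=0, draw]
REPEAT 6 [
  -- iteration 1/6 --
  FD 5: (5,0) -> (10,0) [heading=0, draw]
  LT 30: heading 0 -> 30
  RT 30: heading 30 -> 0
  PD: pen down
  -- iteration 2/6 --
  FD 5: (10,0) -> (15,0) [heading=0, draw]
  LT 30: heading 0 -> 30
  RT 30: heading 30 -> 0
  PD: pen down
  -- iteration 3/6 --
  FD 5: (15,0) -> (20,0) [heading=0, draw]
  LT 30: heading 0 -> 30
  RT 30: heading 30 -> 0
  PD: pen down
  -- iteration 4/6 --
  FD 5: (20,0) -> (25,0) [heading=0, draw]
  LT 30: heading 0 -> 30
  RT 30: heading 30 -> 0
  PD: pen down
  -- iteration 5/6 --
  FD 5: (25,0) -> (30,0) [heading=0, draw]
  LT 30: heading 0 -> 30
  RT 30: heading 30 -> 0
  PD: pen down
  -- iteration 6/6 --
  FD 5: (30,0) -> (35,0) [heading=0, draw]
  LT 30: heading 0 -> 30
  RT 30: heading 30 -> 0
  PD: pen down
]
FD 15: (35,0) -> (50,0) [heading=0, draw]
FD 1: (50,0) -> (51,0) [heading=0, draw]
Final: pos=(51,0), heading=0, 9 segment(s) drawn

Segment endpoints: x in {0, 5, 10, 15, 20, 25, 30, 35, 50, 51}, y in {0}
xmin=0, ymin=0, xmax=51, ymax=0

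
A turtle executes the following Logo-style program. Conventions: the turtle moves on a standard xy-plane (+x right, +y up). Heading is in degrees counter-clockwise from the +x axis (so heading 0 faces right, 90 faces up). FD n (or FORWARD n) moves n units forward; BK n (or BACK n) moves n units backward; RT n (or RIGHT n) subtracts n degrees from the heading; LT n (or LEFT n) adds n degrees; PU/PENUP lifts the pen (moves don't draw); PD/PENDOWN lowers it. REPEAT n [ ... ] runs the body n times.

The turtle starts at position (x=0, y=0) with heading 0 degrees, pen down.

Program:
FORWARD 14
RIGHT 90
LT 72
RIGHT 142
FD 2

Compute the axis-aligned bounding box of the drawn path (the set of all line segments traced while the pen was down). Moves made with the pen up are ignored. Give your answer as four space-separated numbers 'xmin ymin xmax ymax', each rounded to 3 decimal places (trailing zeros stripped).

Executing turtle program step by step:
Start: pos=(0,0), heading=0, pen down
FD 14: (0,0) -> (14,0) [heading=0, draw]
RT 90: heading 0 -> 270
LT 72: heading 270 -> 342
RT 142: heading 342 -> 200
FD 2: (14,0) -> (12.121,-0.684) [heading=200, draw]
Final: pos=(12.121,-0.684), heading=200, 2 segment(s) drawn

Segment endpoints: x in {0, 12.121, 14}, y in {-0.684, 0}
xmin=0, ymin=-0.684, xmax=14, ymax=0

Answer: 0 -0.684 14 0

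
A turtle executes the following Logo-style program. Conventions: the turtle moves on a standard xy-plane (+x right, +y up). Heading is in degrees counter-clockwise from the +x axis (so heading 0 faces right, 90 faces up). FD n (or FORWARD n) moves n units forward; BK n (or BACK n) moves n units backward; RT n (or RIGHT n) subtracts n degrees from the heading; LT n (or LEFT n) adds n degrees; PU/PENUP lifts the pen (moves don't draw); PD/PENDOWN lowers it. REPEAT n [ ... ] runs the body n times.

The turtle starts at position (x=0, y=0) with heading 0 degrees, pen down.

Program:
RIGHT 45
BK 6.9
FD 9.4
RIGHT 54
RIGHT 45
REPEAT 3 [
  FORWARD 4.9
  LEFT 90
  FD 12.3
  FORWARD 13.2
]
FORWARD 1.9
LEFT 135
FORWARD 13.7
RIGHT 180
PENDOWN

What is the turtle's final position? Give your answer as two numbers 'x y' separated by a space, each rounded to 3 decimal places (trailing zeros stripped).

Executing turtle program step by step:
Start: pos=(0,0), heading=0, pen down
RT 45: heading 0 -> 315
BK 6.9: (0,0) -> (-4.879,4.879) [heading=315, draw]
FD 9.4: (-4.879,4.879) -> (1.768,-1.768) [heading=315, draw]
RT 54: heading 315 -> 261
RT 45: heading 261 -> 216
REPEAT 3 [
  -- iteration 1/3 --
  FD 4.9: (1.768,-1.768) -> (-2.196,-4.648) [heading=216, draw]
  LT 90: heading 216 -> 306
  FD 12.3: (-2.196,-4.648) -> (5.033,-14.599) [heading=306, draw]
  FD 13.2: (5.033,-14.599) -> (12.792,-25.278) [heading=306, draw]
  -- iteration 2/3 --
  FD 4.9: (12.792,-25.278) -> (15.672,-29.242) [heading=306, draw]
  LT 90: heading 306 -> 36
  FD 12.3: (15.672,-29.242) -> (25.623,-22.012) [heading=36, draw]
  FD 13.2: (25.623,-22.012) -> (36.302,-14.254) [heading=36, draw]
  -- iteration 3/3 --
  FD 4.9: (36.302,-14.254) -> (40.266,-11.373) [heading=36, draw]
  LT 90: heading 36 -> 126
  FD 12.3: (40.266,-11.373) -> (33.037,-1.422) [heading=126, draw]
  FD 13.2: (33.037,-1.422) -> (25.278,9.257) [heading=126, draw]
]
FD 1.9: (25.278,9.257) -> (24.161,10.794) [heading=126, draw]
LT 135: heading 126 -> 261
FD 13.7: (24.161,10.794) -> (22.018,-2.738) [heading=261, draw]
RT 180: heading 261 -> 81
PD: pen down
Final: pos=(22.018,-2.738), heading=81, 13 segment(s) drawn

Answer: 22.018 -2.738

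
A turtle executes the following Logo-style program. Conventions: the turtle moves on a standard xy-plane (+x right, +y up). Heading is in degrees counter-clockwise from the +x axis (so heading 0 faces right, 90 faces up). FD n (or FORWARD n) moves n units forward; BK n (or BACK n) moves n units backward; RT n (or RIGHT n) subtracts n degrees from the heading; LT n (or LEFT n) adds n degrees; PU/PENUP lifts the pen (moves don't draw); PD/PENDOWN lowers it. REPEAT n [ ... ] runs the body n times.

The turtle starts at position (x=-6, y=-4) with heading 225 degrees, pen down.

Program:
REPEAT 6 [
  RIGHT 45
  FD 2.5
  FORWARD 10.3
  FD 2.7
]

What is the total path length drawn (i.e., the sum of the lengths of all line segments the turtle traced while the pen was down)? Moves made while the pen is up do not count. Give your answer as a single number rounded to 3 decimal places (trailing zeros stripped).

Executing turtle program step by step:
Start: pos=(-6,-4), heading=225, pen down
REPEAT 6 [
  -- iteration 1/6 --
  RT 45: heading 225 -> 180
  FD 2.5: (-6,-4) -> (-8.5,-4) [heading=180, draw]
  FD 10.3: (-8.5,-4) -> (-18.8,-4) [heading=180, draw]
  FD 2.7: (-18.8,-4) -> (-21.5,-4) [heading=180, draw]
  -- iteration 2/6 --
  RT 45: heading 180 -> 135
  FD 2.5: (-21.5,-4) -> (-23.268,-2.232) [heading=135, draw]
  FD 10.3: (-23.268,-2.232) -> (-30.551,5.051) [heading=135, draw]
  FD 2.7: (-30.551,5.051) -> (-32.46,6.96) [heading=135, draw]
  -- iteration 3/6 --
  RT 45: heading 135 -> 90
  FD 2.5: (-32.46,6.96) -> (-32.46,9.46) [heading=90, draw]
  FD 10.3: (-32.46,9.46) -> (-32.46,19.76) [heading=90, draw]
  FD 2.7: (-32.46,19.76) -> (-32.46,22.46) [heading=90, draw]
  -- iteration 4/6 --
  RT 45: heading 90 -> 45
  FD 2.5: (-32.46,22.46) -> (-30.692,24.228) [heading=45, draw]
  FD 10.3: (-30.692,24.228) -> (-23.409,31.511) [heading=45, draw]
  FD 2.7: (-23.409,31.511) -> (-21.5,33.42) [heading=45, draw]
  -- iteration 5/6 --
  RT 45: heading 45 -> 0
  FD 2.5: (-21.5,33.42) -> (-19,33.42) [heading=0, draw]
  FD 10.3: (-19,33.42) -> (-8.7,33.42) [heading=0, draw]
  FD 2.7: (-8.7,33.42) -> (-6,33.42) [heading=0, draw]
  -- iteration 6/6 --
  RT 45: heading 0 -> 315
  FD 2.5: (-6,33.42) -> (-4.232,31.653) [heading=315, draw]
  FD 10.3: (-4.232,31.653) -> (3.051,24.369) [heading=315, draw]
  FD 2.7: (3.051,24.369) -> (4.96,22.46) [heading=315, draw]
]
Final: pos=(4.96,22.46), heading=315, 18 segment(s) drawn

Segment lengths:
  seg 1: (-6,-4) -> (-8.5,-4), length = 2.5
  seg 2: (-8.5,-4) -> (-18.8,-4), length = 10.3
  seg 3: (-18.8,-4) -> (-21.5,-4), length = 2.7
  seg 4: (-21.5,-4) -> (-23.268,-2.232), length = 2.5
  seg 5: (-23.268,-2.232) -> (-30.551,5.051), length = 10.3
  seg 6: (-30.551,5.051) -> (-32.46,6.96), length = 2.7
  seg 7: (-32.46,6.96) -> (-32.46,9.46), length = 2.5
  seg 8: (-32.46,9.46) -> (-32.46,19.76), length = 10.3
  seg 9: (-32.46,19.76) -> (-32.46,22.46), length = 2.7
  seg 10: (-32.46,22.46) -> (-30.692,24.228), length = 2.5
  seg 11: (-30.692,24.228) -> (-23.409,31.511), length = 10.3
  seg 12: (-23.409,31.511) -> (-21.5,33.42), length = 2.7
  seg 13: (-21.5,33.42) -> (-19,33.42), length = 2.5
  seg 14: (-19,33.42) -> (-8.7,33.42), length = 10.3
  seg 15: (-8.7,33.42) -> (-6,33.42), length = 2.7
  seg 16: (-6,33.42) -> (-4.232,31.653), length = 2.5
  seg 17: (-4.232,31.653) -> (3.051,24.369), length = 10.3
  seg 18: (3.051,24.369) -> (4.96,22.46), length = 2.7
Total = 93

Answer: 93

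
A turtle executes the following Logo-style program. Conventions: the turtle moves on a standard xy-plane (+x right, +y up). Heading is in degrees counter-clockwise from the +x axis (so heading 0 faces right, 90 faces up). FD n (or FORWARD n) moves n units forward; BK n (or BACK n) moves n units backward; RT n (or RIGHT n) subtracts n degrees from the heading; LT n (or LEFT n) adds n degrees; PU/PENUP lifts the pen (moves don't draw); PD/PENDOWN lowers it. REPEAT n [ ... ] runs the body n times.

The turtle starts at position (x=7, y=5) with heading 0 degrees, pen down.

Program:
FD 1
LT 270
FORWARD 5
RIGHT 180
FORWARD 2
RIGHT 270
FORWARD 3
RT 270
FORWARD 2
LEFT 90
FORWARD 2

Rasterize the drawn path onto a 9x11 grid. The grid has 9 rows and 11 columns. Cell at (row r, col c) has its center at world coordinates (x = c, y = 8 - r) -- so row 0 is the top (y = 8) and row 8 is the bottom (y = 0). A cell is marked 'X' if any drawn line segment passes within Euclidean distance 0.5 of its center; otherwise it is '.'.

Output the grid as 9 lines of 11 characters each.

Segment 0: (7,5) -> (8,5)
Segment 1: (8,5) -> (8,0)
Segment 2: (8,0) -> (8,2)
Segment 3: (8,2) -> (5,2)
Segment 4: (5,2) -> (5,-0)
Segment 5: (5,-0) -> (7,0)

Answer: ...........
...........
...........
.......XX..
........X..
........X..
.....XXXX..
.....X..X..
.....XXXX..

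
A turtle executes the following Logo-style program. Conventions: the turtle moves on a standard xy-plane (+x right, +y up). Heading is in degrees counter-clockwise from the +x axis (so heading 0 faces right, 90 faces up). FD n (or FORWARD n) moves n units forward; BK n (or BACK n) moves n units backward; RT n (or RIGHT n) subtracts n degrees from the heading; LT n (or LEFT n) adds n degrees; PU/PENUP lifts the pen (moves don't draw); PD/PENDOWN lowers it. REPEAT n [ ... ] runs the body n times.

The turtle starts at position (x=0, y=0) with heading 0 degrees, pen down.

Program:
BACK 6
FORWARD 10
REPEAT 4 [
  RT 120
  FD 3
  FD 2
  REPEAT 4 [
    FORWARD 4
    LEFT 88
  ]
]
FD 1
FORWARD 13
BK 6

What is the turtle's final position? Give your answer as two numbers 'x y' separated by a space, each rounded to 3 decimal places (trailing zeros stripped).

Executing turtle program step by step:
Start: pos=(0,0), heading=0, pen down
BK 6: (0,0) -> (-6,0) [heading=0, draw]
FD 10: (-6,0) -> (4,0) [heading=0, draw]
REPEAT 4 [
  -- iteration 1/4 --
  RT 120: heading 0 -> 240
  FD 3: (4,0) -> (2.5,-2.598) [heading=240, draw]
  FD 2: (2.5,-2.598) -> (1.5,-4.33) [heading=240, draw]
  REPEAT 4 [
    -- iteration 1/4 --
    FD 4: (1.5,-4.33) -> (-0.5,-7.794) [heading=240, draw]
    LT 88: heading 240 -> 328
    -- iteration 2/4 --
    FD 4: (-0.5,-7.794) -> (2.892,-9.914) [heading=328, draw]
    LT 88: heading 328 -> 56
    -- iteration 3/4 --
    FD 4: (2.892,-9.914) -> (5.129,-6.598) [heading=56, draw]
    LT 88: heading 56 -> 144
    -- iteration 4/4 --
    FD 4: (5.129,-6.598) -> (1.893,-4.247) [heading=144, draw]
    LT 88: heading 144 -> 232
  ]
  -- iteration 2/4 --
  RT 120: heading 232 -> 112
  FD 3: (1.893,-4.247) -> (0.769,-1.465) [heading=112, draw]
  FD 2: (0.769,-1.465) -> (0.02,0.389) [heading=112, draw]
  REPEAT 4 [
    -- iteration 1/4 --
    FD 4: (0.02,0.389) -> (-1.479,4.098) [heading=112, draw]
    LT 88: heading 112 -> 200
    -- iteration 2/4 --
    FD 4: (-1.479,4.098) -> (-5.237,2.73) [heading=200, draw]
    LT 88: heading 200 -> 288
    -- iteration 3/4 --
    FD 4: (-5.237,2.73) -> (-4.001,-1.074) [heading=288, draw]
    LT 88: heading 288 -> 16
    -- iteration 4/4 --
    FD 4: (-4.001,-1.074) -> (-0.156,0.028) [heading=16, draw]
    LT 88: heading 16 -> 104
  ]
  -- iteration 3/4 --
  RT 120: heading 104 -> 344
  FD 3: (-0.156,0.028) -> (2.728,-0.799) [heading=344, draw]
  FD 2: (2.728,-0.799) -> (4.65,-1.35) [heading=344, draw]
  REPEAT 4 [
    -- iteration 1/4 --
    FD 4: (4.65,-1.35) -> (8.495,-2.452) [heading=344, draw]
    LT 88: heading 344 -> 72
    -- iteration 2/4 --
    FD 4: (8.495,-2.452) -> (9.731,1.352) [heading=72, draw]
    LT 88: heading 72 -> 160
    -- iteration 3/4 --
    FD 4: (9.731,1.352) -> (5.972,2.72) [heading=160, draw]
    LT 88: heading 160 -> 248
    -- iteration 4/4 --
    FD 4: (5.972,2.72) -> (4.474,-0.989) [heading=248, draw]
    LT 88: heading 248 -> 336
  ]
  -- iteration 4/4 --
  RT 120: heading 336 -> 216
  FD 3: (4.474,-0.989) -> (2.047,-2.752) [heading=216, draw]
  FD 2: (2.047,-2.752) -> (0.429,-3.928) [heading=216, draw]
  REPEAT 4 [
    -- iteration 1/4 --
    FD 4: (0.429,-3.928) -> (-2.807,-6.279) [heading=216, draw]
    LT 88: heading 216 -> 304
    -- iteration 2/4 --
    FD 4: (-2.807,-6.279) -> (-0.57,-9.595) [heading=304, draw]
    LT 88: heading 304 -> 32
    -- iteration 3/4 --
    FD 4: (-0.57,-9.595) -> (2.822,-7.475) [heading=32, draw]
    LT 88: heading 32 -> 120
    -- iteration 4/4 --
    FD 4: (2.822,-7.475) -> (0.822,-4.011) [heading=120, draw]
    LT 88: heading 120 -> 208
  ]
]
FD 1: (0.822,-4.011) -> (-0.061,-4.481) [heading=208, draw]
FD 13: (-0.061,-4.481) -> (-11.539,-10.584) [heading=208, draw]
BK 6: (-11.539,-10.584) -> (-6.242,-7.767) [heading=208, draw]
Final: pos=(-6.242,-7.767), heading=208, 29 segment(s) drawn

Answer: -6.242 -7.767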